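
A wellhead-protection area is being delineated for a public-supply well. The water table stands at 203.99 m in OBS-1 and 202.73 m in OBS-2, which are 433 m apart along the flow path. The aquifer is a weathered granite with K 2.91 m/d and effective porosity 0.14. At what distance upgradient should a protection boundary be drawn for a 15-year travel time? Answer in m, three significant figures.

331 m

Hydraulic gradient i = (203.99 − 202.73) / 433 = 1.26 / 433 = 0.002910
Darcy flux q = K·i = 2.91 × 0.002910 = 0.008468 m/d
v = Ki/n = 2.91·0.002910/0.14 = 0.06048 m/d
T = 15 yr × 365 = 5475 d
L = v × T = 0.06048 × 5475 = 331.2 m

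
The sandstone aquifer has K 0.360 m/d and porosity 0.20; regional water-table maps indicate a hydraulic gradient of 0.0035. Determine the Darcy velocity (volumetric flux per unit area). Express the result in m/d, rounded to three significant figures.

0.00126 m/d

Darcy flux q = K·i = 0.360 × 0.0035 = 0.001260 m/d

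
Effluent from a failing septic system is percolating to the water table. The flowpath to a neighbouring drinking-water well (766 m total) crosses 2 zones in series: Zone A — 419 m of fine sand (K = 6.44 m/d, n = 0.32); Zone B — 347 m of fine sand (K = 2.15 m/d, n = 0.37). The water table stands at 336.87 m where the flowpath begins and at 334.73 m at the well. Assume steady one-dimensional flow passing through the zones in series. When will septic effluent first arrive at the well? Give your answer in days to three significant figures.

Total head drop ΔH = 336.87 − 334.73 = 2.14 m
Continuity: the same q passes through each zone, so ΔH = q·Σ(L_j/K_j) — the zones act as resistances in series.
Σ(L/K) = 419/6.44 + 347/2.15 = 65.06 + 161.4 = 226.5 d
q = ΔH / Σ(L/K) = 2.14 / 226.5 = 0.009450 m/d (same in every zone)
Zone A: v = q/n = 0.009450/0.32 = 0.02953 m/d → t_A = 419/0.02953 = 14190 d
Zone B: v = q/n = 0.009450/0.37 = 0.02554 m/d → t_B = 347/0.02554 = 13590 d
Total t = 14190 + 13590 = 27770 d

27800 days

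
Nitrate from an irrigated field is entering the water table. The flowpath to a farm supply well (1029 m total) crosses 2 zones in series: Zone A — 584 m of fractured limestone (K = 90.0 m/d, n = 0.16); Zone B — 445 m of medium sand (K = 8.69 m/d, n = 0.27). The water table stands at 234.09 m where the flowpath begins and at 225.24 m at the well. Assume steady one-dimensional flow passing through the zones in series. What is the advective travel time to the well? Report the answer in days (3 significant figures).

1390 days

Total head drop ΔH = 234.09 − 225.24 = 8.85 m
Steady 1-D flow in series ⇒ the Darcy flux q is identical in every zone and the zone head losses add (resistances L/K in series).
Σ(L/K) = 584/90.0 + 445/8.69 = 6.489 + 51.21 = 57.70 d
q = ΔH / Σ(L/K) = 8.85 / 57.70 = 0.1534 m/d (same in every zone)
Zone A: v = q/n = 0.1534/0.16 = 0.9587 m/d → t_A = 584/0.9587 = 609.2 d
Zone B: v = q/n = 0.1534/0.27 = 0.5681 m/d → t_B = 445/0.5681 = 783.3 d
Total t = 609.2 + 783.3 = 1392 d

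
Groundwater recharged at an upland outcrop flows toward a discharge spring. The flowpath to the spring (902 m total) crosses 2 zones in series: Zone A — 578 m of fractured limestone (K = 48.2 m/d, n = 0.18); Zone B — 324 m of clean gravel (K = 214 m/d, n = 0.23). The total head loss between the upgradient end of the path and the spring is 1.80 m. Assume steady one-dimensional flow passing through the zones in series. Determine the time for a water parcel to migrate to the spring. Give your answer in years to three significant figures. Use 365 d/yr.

Continuity: the same q passes through each zone, so ΔH = q·Σ(L_j/K_j) — the zones act as resistances in series.
Σ(L/K) = 578/48.2 + 324/214 = 11.99 + 1.514 = 13.51 d
q = ΔH / Σ(L/K) = 1.80 / 13.51 = 0.1333 m/d (same in every zone)
Zone A: v = q/n = 0.1333/0.18 = 0.7404 m/d → t_A = 578/0.7404 = 780.6 d
Zone B: v = q/n = 0.1333/0.23 = 0.5795 m/d → t_B = 324/0.5795 = 559.1 d
Total t = 780.6 + 559.1 = 1340 d
   = 1340 / 365 = 3.67 yr

3.67 years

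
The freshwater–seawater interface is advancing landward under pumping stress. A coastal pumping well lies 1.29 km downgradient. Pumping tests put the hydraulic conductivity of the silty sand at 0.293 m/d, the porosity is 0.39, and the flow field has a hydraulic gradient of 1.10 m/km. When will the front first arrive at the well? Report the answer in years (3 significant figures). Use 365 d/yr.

q = Ki = 0.293 × 0.0011 = 3.223e-4 m/d
v_s = q/n_e = 3.223e-4/0.39 = 8.264e-4 m/d
L = 1.29 km = 1290 m
t = L / v = 1290 / 8.264e-4 = 1.561e6 d
   = 1.561e6 / 365 = 4280 yr

4280 years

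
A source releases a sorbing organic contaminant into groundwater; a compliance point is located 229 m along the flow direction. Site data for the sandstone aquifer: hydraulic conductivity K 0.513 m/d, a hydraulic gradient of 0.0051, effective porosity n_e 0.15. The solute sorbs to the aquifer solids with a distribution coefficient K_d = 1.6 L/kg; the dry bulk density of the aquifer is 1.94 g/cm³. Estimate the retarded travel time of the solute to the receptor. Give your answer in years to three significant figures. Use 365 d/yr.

Specific discharge q = 0.513 × 0.0051 = 0.002616 m/d
Average linear velocity = 0.002616 / 0.15 = 0.01744 m/d
Retardation R = 1 + ρ_b·K_d/n = 1 + 1.94×1.6/0.15 = 21.69
Contaminant velocity v_c = v/R = 0.01744/21.69 = 8.040e-4 m/d
t = L/v_c = 229/8.040e-4 = 284800 d
   = 284800/365 = 780 yr

780 years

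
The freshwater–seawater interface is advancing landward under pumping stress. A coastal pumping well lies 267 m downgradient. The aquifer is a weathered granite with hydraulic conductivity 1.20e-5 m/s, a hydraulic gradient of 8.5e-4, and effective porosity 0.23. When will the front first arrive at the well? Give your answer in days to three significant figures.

K = 1.20e-5 m/s × 86400 s/d = 1.037 m/d
Specific discharge q = 1.037 × 8.5e-4 = 8.813e-4 m/d
v_s = q/n_e = 8.813e-4/0.23 = 0.003832 m/d
t = L / v = 267 / 0.003832 = 69680 d

69700 days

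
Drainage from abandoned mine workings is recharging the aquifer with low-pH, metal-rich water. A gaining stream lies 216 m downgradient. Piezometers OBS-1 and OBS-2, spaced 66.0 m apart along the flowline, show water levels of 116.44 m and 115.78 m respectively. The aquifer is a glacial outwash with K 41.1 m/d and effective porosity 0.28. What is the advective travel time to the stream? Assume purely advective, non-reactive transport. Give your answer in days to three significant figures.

Hydraulic gradient i = (116.44 − 115.78) / 66.0 = 0.66 / 66.0 = 0.01000
q = Ki = 41.1 × 0.01000 = 0.4110 m/d
Average linear velocity = 0.4110 / 0.28 = 1.468 m/d
t = L / v = 216 / 1.468 = 147.2 d

147 days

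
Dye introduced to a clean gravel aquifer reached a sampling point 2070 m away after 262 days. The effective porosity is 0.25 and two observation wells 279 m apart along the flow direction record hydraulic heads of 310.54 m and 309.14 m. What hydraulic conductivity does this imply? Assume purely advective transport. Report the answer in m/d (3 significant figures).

Hydraulic gradient i = (310.54 − 309.14) / 279 = 1.40 / 279 = 0.005018
v = L / t = 2070 / 262 = 7.901 m/d
K = v · n / i = 7.901 × 0.25 / 0.005018 = 394 m/d

394 m/d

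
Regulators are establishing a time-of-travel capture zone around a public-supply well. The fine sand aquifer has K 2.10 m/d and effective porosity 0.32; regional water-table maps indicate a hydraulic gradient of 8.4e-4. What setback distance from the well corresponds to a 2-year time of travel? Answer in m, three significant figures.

Darcy flux q = K·i = 2.10 × 8.4e-4 = 0.001764 m/d
v = Ki/n = 2.10·8.4e-4/0.32 = 0.005513 m/d
T = 2 yr × 365 = 730 d
L = v × T = 0.005513 × 730 = 4.024 m

4.02 m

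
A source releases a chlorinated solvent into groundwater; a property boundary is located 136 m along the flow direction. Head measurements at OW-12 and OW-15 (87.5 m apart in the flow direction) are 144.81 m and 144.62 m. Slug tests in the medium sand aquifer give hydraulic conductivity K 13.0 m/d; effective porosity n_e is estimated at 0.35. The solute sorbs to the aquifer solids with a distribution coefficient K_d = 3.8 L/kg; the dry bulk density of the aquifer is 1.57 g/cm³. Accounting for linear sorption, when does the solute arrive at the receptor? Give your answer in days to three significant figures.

Hydraulic gradient i = (144.81 − 144.62) / 87.5 = 0.19 / 87.5 = 0.002171
q = Ki = 13.0 × 0.002171 = 0.02823 m/d
v = Ki/n = 13.0·0.002171/0.35 = 0.08065 m/d
Retardation R = 1 + ρ_b·K_d/n = 1 + 1.57×3.8/0.35 = 18.05
Contaminant velocity v_c = v/R = 0.08065/18.05 = 0.004469 m/d
t = L/v_c = 136/0.004469 = 30430 d

30400 days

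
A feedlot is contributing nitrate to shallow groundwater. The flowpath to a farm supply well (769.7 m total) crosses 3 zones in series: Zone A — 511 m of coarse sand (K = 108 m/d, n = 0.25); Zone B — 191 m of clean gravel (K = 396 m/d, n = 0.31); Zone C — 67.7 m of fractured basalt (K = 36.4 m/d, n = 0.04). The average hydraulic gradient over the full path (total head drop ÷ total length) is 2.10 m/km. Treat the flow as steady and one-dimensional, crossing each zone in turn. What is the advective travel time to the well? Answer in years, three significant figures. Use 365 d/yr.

Continuity: the same q passes through each zone, so ΔH = q·Σ(L_j/K_j) — the zones act as resistances in series.
Σ(L/K) = 511/108 + 191/396 + 67.7/36.4 = 4.731 + 0.4823 + 1.860 = 7.074 d
K_eq = L_total / Σ(L/K) = 769.7 / 7.074 = 108.8 m/d
q = K_eq · i = 108.8 × 0.0021 = 0.2285 m/d (same in every zone)
Zone A: v = q/n = 0.2285/0.25 = 0.9140 m/d → t_A = 511/0.9140 = 559.1 d
Zone B: v = q/n = 0.2285/0.31 = 0.7371 m/d → t_B = 191/0.7371 = 259.1 d
Zone C: v = q/n = 0.2285/0.04 = 5.713 m/d → t_C = 67.7/5.713 = 11.85 d
Total t = 559.1 + 259.1 + 11.85 = 830.0 d
   = 830.0 / 365 = 2.27 yr

2.27 years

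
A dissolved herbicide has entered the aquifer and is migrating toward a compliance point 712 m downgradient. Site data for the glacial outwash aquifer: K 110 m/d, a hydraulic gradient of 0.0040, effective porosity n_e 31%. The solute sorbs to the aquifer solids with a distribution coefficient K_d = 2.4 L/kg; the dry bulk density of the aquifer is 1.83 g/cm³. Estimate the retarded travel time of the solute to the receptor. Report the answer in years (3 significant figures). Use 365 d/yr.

20.8 years

Darcy flux q = K·i = 110 × 0.0040 = 0.4400 m/d
v_s = q/n_e = 0.4400/0.31 = 1.419 m/d
Retardation R = 1 + ρ_b·K_d/n = 1 + 1.83×2.4/0.31 = 15.17
Contaminant velocity v_c = v/R = 1.419/15.17 = 0.09358 m/d
t = L/v_c = 712/0.09358 = 7609 d
   = 7609/365 = 20.8 yr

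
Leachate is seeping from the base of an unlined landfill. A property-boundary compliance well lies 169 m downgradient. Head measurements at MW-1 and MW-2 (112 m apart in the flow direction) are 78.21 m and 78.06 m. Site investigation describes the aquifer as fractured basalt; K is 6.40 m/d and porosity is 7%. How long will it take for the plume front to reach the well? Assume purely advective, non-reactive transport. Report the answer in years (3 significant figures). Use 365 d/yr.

3.78 years

Hydraulic gradient i = (78.21 − 78.06) / 112 = 0.15 / 112 = 0.001339
q = Ki = 6.40 × 0.001339 = 0.008571 m/d
v_s = q/n_e = 0.008571/0.07 = 0.1224 m/d
t = L / v = 169 / 0.1224 = 1380 d
   = 1380 / 365 = 3.78 yr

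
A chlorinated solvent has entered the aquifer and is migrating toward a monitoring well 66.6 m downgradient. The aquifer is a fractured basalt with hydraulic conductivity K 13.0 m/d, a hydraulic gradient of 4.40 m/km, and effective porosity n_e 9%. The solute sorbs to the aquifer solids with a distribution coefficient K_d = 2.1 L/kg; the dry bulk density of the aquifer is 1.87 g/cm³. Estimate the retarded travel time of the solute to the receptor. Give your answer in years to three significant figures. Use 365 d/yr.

Darcy flux q = K·i = 13.0 × 0.0044 = 0.05720 m/d
Average linear velocity = 0.05720 / 0.09 = 0.6356 m/d
Retardation R = 1 + ρ_b·K_d/n = 1 + 1.87×2.1/0.09 = 44.63
Contaminant velocity v_c = v/R = 0.6356/44.63 = 0.01424 m/d
t = L/v_c = 66.6/0.01424 = 4677 d
   = 4677/365 = 12.8 yr

12.8 years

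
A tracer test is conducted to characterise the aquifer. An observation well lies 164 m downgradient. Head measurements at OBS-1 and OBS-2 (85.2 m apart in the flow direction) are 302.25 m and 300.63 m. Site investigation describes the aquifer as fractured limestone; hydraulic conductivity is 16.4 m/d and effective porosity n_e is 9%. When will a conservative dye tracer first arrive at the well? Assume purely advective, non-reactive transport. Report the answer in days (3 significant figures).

47.3 days

Hydraulic gradient i = (302.25 − 300.63) / 85.2 = 1.62 / 85.2 = 0.01901
Darcy flux q = K·i = 16.4 × 0.01901 = 0.3118 m/d
Average linear velocity = 0.3118 / 0.09 = 3.465 m/d
t = L / v = 164 / 3.465 = 47.33 d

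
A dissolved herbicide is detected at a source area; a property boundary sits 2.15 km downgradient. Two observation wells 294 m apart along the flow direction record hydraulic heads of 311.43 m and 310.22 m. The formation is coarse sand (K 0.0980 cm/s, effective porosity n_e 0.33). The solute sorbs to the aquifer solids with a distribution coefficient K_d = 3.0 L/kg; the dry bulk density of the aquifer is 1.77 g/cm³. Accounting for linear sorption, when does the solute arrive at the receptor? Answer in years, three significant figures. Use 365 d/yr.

95.3 years

Hydraulic gradient i = (311.43 − 310.22) / 294 = 1.21 / 294 = 0.004116
K = 0.0980 cm/s × 864 = 84.67 m/d
Specific discharge q = 84.67 × 0.004116 = 0.3485 m/d
v_s = q/n_e = 0.3485/0.33 = 1.056 m/d
Retardation R = 1 + ρ_b·K_d/n = 1 + 1.77×3.0/0.33 = 17.09
Contaminant velocity v_c = v/R = 1.056/17.09 = 0.06179 m/d
L = 2.15 km = 2150 m
t = L/v_c = 2150/0.06179 = 34800 d
   = 34800/365 = 95.3 yr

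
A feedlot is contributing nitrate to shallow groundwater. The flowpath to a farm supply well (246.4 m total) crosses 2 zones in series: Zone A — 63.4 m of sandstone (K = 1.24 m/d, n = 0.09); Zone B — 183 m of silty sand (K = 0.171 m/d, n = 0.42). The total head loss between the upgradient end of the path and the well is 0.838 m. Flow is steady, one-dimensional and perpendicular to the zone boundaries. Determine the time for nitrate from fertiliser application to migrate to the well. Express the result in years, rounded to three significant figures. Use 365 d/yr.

303 years

Continuity: the same q passes through each zone, so ΔH = q·Σ(L_j/K_j) — the zones act as resistances in series.
Σ(L/K) = 63.4/1.24 + 183/0.171 = 51.13 + 1070 = 1121 d
q = ΔH / Σ(L/K) = 0.838 / 1121 = 7.473e-4 m/d (same in every zone)
Zone A: v = q/n = 7.473e-4/0.09 = 0.008304 m/d → t_A = 63.4/0.008304 = 7635 d
Zone B: v = q/n = 7.473e-4/0.42 = 0.001779 m/d → t_B = 183/0.001779 = 102800 d
Total t = 7635 + 102800 = 110500 d
   = 110500 / 365 = 303 yr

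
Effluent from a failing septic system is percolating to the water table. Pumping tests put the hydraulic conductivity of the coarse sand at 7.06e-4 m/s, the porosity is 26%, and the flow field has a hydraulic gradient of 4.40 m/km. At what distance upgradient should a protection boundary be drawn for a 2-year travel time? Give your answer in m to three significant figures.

754 m

K = 7.06e-4 m/s × 86400 s/d = 61.00 m/d
Specific discharge q = 61.00 × 0.0044 = 0.2684 m/d
Average linear velocity = 0.2684 / 0.26 = 1.032 m/d
T = 2 yr × 365 = 730 d
L = v × T = 1.032 × 730 = 753.6 m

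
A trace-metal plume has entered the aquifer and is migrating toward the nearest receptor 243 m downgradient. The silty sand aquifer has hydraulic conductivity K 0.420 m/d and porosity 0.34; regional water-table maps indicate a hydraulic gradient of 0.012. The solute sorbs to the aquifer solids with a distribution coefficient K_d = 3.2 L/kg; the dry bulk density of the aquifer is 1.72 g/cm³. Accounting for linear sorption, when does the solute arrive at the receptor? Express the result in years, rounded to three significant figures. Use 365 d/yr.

Specific discharge q = 0.420 × 0.012 = 0.005040 m/d
Seepage velocity v = q / n = 0.005040 / 0.34 = 0.01482 m/d
Retardation R = 1 + ρ_b·K_d/n = 1 + 1.72×3.2/0.34 = 17.19
Contaminant velocity v_c = v/R = 0.01482/17.19 = 8.624e-4 m/d
t = L/v_c = 243/8.624e-4 = 281800 d
   = 281800/365 = 772 yr

772 years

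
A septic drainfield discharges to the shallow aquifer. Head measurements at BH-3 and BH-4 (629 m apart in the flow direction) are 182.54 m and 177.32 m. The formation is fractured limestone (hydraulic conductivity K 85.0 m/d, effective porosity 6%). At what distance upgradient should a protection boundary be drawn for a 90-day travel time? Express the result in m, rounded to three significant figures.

1060 m

Hydraulic gradient i = (182.54 − 177.32) / 629 = 5.22 / 629 = 0.008299
Darcy flux q = K·i = 85.0 × 0.008299 = 0.7054 m/d
v_s = q/n_e = 0.7054/0.06 = 11.76 m/d
L = v × T = 11.76 × 90 = 1058 m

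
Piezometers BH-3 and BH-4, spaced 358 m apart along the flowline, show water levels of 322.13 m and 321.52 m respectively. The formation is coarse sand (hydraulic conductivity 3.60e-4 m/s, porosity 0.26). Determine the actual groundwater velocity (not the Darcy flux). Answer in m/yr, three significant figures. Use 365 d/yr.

Hydraulic gradient i = (322.13 − 321.52) / 358 = 0.61 / 358 = 0.001704
K = 3.60e-4 m/s × 86400 s/d = 31.10 m/d
Specific discharge q = 31.10 × 0.001704 = 0.05300 m/d
v_s = q/n_e = 0.05300/0.26 = 0.2038 m/d
   = 0.2038 × 365 = 74.4 m/yr

74.4 m/yr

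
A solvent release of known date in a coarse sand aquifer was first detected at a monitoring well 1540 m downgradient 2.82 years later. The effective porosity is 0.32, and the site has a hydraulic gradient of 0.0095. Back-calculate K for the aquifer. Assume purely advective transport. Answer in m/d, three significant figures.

50.4 m/d

t = 2.82 years = 1029 d
v = L / t = 1540 / 1029 = 1.496 m/d
K = v · n / i = 1.496 × 0.32 / 0.0095 = 50.4 m/d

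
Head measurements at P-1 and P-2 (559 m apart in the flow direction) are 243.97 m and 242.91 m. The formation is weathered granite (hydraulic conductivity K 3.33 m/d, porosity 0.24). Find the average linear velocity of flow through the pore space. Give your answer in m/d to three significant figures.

Hydraulic gradient i = (243.97 − 242.91) / 559 = 1.06 / 559 = 0.001896
Darcy flux q = K·i = 3.33 × 0.001896 = 0.006314 m/d
Average linear velocity = 0.006314 / 0.24 = 0.02631 m/d

0.0263 m/d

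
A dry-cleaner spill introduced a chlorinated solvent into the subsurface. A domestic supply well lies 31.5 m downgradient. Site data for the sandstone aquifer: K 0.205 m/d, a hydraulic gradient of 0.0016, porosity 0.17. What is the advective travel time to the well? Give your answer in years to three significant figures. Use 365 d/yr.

q = Ki = 0.205 × 0.0016 = 3.280e-4 m/d
Seepage velocity v = q / n = 3.280e-4 / 0.17 = 0.001929 m/d
t = L / v = 31.5 / 0.001929 = 16330 d
   = 16330 / 365 = 44.7 yr

44.7 years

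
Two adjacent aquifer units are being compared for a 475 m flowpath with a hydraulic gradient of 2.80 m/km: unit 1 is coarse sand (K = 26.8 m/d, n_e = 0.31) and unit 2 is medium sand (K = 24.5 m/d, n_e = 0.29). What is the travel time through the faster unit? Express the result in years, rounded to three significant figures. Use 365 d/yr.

5.38 years

Unit 1 (coarse sand): v = 26.8×0.0028/0.31 = 0.2421 m/d, t = 475/0.2421 = 1962 d
Unit 2 (medium sand): v = 24.5×0.0028/0.29 = 0.2366 m/d, t = 475/0.2366 = 2008 d
Faster: 1962 d / 365 = 5.38 yr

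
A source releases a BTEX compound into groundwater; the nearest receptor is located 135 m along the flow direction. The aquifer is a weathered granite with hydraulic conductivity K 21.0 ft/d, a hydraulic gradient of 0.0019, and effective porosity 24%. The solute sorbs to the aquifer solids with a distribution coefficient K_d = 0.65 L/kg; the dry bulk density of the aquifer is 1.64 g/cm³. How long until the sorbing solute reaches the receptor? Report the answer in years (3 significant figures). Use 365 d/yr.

39.7 years

K = 21.0 ft/d × 0.3048 = 6.401 m/d
Specific discharge q = 6.401 × 0.0019 = 0.01216 m/d
Average linear velocity = 0.01216 / 0.24 = 0.05067 m/d
Retardation R = 1 + ρ_b·K_d/n = 1 + 1.64×0.65/0.24 = 5.442
Contaminant velocity v_c = v/R = 0.05067/5.442 = 0.009312 m/d
t = L/v_c = 135/0.009312 = 14500 d
   = 14500/365 = 39.7 yr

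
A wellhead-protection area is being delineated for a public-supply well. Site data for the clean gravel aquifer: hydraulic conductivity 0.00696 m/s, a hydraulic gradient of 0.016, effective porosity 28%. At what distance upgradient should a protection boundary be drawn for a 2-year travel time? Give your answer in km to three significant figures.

K = 0.00696 m/s × 86400 s/d = 601.3 m/d
Specific discharge q = 601.3 × 0.016 = 9.622 m/d
v_s = q/n_e = 9.622/0.28 = 34.36 m/d
T = 2 yr × 365 = 730 d
L = v × T = 34.36 × 730 = 25080 m
   = 25.1 km

25.1 km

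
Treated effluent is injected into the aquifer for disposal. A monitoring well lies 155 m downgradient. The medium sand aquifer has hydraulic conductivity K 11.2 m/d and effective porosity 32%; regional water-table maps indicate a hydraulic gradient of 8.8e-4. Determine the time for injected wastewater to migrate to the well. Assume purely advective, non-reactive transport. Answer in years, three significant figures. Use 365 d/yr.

13.8 years

Darcy flux q = K·i = 11.2 × 8.8e-4 = 0.009856 m/d
v_s = q/n_e = 0.009856/0.32 = 0.03080 m/d
t = L / v = 155 / 0.03080 = 5032 d
   = 5032 / 365 = 13.8 yr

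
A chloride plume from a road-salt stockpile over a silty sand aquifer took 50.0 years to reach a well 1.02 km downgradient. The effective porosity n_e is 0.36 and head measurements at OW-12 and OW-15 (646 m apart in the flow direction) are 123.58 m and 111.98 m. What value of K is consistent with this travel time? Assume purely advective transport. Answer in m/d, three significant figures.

Hydraulic gradient i = (123.58 − 111.98) / 646 = 11.60 / 646 = 0.01796
t = 50.0 years = 18250 d
L = 1.02 km = 1020 m
v = L / t = 1020 / 18250 = 0.05589 m/d
K = v · n / i = 0.05589 × 0.36 / 0.01796 = 1.12 m/d

1.12 m/d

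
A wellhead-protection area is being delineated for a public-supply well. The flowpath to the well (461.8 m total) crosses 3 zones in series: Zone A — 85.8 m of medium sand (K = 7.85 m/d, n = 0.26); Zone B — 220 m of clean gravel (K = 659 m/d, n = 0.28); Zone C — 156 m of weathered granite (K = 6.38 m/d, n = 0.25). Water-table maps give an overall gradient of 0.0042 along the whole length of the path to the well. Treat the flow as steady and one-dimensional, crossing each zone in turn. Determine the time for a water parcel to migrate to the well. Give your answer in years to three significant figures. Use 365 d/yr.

Continuity: the same q passes through each zone, so ΔH = q·Σ(L_j/K_j) — the zones act as resistances in series.
Σ(L/K) = 85.8/7.85 + 220/659 + 156/6.38 = 10.93 + 0.3338 + 24.45 = 35.72 d
K_eq = L_total / Σ(L/K) = 461.8 / 35.72 = 12.93 m/d
q = K_eq · i = 12.93 × 0.0042 = 0.05431 m/d (same in every zone)
Zone A: v = q/n = 0.05431/0.26 = 0.2089 m/d → t_A = 85.8/0.2089 = 410.8 d
Zone B: v = q/n = 0.05431/0.28 = 0.1940 m/d → t_B = 220/0.1940 = 1134 d
Zone C: v = q/n = 0.05431/0.25 = 0.2172 m/d → t_C = 156/0.2172 = 718.1 d
Total t = 410.8 + 1134 + 718.1 = 2263 d
   = 2263 / 365 = 6.20 yr

6.20 years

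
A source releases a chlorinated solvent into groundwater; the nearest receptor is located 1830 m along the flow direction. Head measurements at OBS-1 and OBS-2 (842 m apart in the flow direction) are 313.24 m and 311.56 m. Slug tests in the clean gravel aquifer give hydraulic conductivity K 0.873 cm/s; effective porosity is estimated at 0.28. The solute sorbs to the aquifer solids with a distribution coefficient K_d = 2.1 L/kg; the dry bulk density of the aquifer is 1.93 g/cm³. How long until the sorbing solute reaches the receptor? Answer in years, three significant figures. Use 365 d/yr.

Hydraulic gradient i = (313.24 − 311.56) / 842 = 1.68 / 842 = 0.001995
K = 0.873 cm/s × 864 = 754.3 m/d
Specific discharge q = 754.3 × 0.001995 = 1.505 m/d
v_s = q/n_e = 1.505/0.28 = 5.375 m/d
Retardation R = 1 + ρ_b·K_d/n = 1 + 1.93×2.1/0.28 = 15.47
Contaminant velocity v_c = v/R = 5.375/15.47 = 0.3473 m/d
t = L/v_c = 1830/0.3473 = 5269 d
   = 5269/365 = 14.4 yr

14.4 years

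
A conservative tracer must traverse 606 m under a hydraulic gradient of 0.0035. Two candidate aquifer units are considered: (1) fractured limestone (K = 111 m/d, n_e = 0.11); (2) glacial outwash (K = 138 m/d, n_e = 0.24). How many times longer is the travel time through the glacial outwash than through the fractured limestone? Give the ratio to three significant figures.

1.75

Unit 1 (fractured limestone): v = 111×0.0035/0.11 = 3.532 m/d, t = 606/3.532 = 171.6 d
Unit 2 (glacial outwash): v = 138×0.0035/0.24 = 2.013 m/d, t = 606/2.013 = 301.1 d
t(glacial outwash) / t(fractured limestone) = 301.1/171.6 = 1.75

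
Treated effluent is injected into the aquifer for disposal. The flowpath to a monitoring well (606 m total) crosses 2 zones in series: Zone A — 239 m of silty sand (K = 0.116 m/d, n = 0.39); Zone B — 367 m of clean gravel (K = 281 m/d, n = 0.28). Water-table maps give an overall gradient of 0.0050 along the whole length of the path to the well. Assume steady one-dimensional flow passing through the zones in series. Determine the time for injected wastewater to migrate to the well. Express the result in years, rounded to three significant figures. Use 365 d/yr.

Steady 1-D flow in series ⇒ the Darcy flux q is identical in every zone and the zone head losses add (resistances L/K in series).
Σ(L/K) = 239/0.116 + 367/281 = 2060 + 1.306 = 2062 d
K_eq = L_total / Σ(L/K) = 606 / 2062 = 0.2939 m/d
q = K_eq · i = 0.2939 × 0.0050 = 0.001470 m/d (same in every zone)
Zone A: v = q/n = 0.001470/0.39 = 0.003768 m/d → t_A = 239/0.003768 = 63420 d
Zone B: v = q/n = 0.001470/0.28 = 0.005249 m/d → t_B = 367/0.005249 = 69920 d
Total t = 63420 + 69920 = 133300 d
   = 133300 / 365 = 365 yr

365 years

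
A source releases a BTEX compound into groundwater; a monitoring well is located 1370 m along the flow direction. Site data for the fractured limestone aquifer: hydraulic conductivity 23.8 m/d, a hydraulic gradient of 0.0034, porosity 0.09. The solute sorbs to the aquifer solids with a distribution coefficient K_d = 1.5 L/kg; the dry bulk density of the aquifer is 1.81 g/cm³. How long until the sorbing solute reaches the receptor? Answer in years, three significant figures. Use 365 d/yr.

130 years

Specific discharge q = 23.8 × 0.0034 = 0.08092 m/d
v = Ki/n = 23.8·0.0034/0.09 = 0.8991 m/d
Retardation R = 1 + ρ_b·K_d/n = 1 + 1.81×1.5/0.09 = 31.17
Contaminant velocity v_c = v/R = 0.8991/31.17 = 0.02885 m/d
t = L/v_c = 1370/0.02885 = 47490 d
   = 47490/365 = 130 yr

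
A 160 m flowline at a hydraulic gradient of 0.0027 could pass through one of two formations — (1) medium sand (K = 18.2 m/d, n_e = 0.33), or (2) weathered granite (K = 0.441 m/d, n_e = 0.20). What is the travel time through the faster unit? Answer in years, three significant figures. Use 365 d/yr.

2.94 years

Unit 1 (medium sand): v = 18.2×0.0027/0.33 = 0.1489 m/d, t = 160/0.1489 = 1074 d
Unit 2 (weathered granite): v = 0.441×0.0027/0.20 = 0.005954 m/d, t = 160/0.005954 = 26870 d
Faster: 1074 d / 365 = 2.94 yr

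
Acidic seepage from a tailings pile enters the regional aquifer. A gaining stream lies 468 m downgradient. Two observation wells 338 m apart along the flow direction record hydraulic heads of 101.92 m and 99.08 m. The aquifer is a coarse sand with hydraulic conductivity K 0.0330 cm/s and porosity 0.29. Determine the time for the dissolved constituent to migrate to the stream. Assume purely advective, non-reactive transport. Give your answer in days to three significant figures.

567 days

Hydraulic gradient i = (101.92 − 99.08) / 338 = 2.84 / 338 = 0.008402
K = 0.0330 cm/s × 864 = 28.51 m/d
q = Ki = 28.51 × 0.008402 = 0.2396 m/d
v = Ki/n = 28.51·0.008402/0.29 = 0.8261 m/d
t = L / v = 468 / 0.8261 = 566.5 d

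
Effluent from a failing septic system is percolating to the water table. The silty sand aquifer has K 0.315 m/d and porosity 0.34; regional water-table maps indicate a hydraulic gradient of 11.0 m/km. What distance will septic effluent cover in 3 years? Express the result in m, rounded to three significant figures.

11.2 m

Specific discharge q = 0.315 × 0.011 = 0.003465 m/d
Seepage velocity v = q / n = 0.003465 / 0.34 = 0.01019 m/d
T = 3 yr × 365 = 1095 d
L = v × T = 0.01019 × 1095 = 11.16 m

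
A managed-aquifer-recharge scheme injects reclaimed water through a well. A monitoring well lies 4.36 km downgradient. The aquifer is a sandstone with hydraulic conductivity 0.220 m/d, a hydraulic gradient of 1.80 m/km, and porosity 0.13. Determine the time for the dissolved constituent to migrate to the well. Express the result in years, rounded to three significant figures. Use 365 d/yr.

3920 years

q = Ki = 0.220 × 0.0018 = 3.960e-4 m/d
Seepage velocity v = q / n = 3.960e-4 / 0.13 = 0.003046 m/d
L = 4.36 km = 4360 m
t = L / v = 4360 / 0.003046 = 1.431e6 d
   = 1.431e6 / 365 = 3920 yr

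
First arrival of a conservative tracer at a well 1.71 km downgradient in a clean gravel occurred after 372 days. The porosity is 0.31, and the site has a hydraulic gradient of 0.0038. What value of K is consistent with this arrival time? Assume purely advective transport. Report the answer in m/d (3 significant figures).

375 m/d

L = 1.71 km = 1710 m
v = L / t = 1710 / 372 = 4.597 m/d
K = v · n / i = 4.597 × 0.31 / 0.0038 = 375 m/d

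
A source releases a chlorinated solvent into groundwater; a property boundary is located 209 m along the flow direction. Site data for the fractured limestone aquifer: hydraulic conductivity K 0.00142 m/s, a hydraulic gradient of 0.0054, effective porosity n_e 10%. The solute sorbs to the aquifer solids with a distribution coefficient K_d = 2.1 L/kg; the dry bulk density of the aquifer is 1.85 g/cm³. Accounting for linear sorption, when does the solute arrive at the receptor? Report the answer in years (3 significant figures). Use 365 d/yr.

3.44 years

K = 0.00142 m/s × 86400 s/d = 122.7 m/d
Darcy flux q = K·i = 122.7 × 0.0054 = 0.6625 m/d
v_s = q/n_e = 0.6625/0.10 = 6.625 m/d
Retardation R = 1 + ρ_b·K_d/n = 1 + 1.85×2.1/0.10 = 39.85
Contaminant velocity v_c = v/R = 6.625/39.85 = 0.1663 m/d
t = L/v_c = 209/0.1663 = 1257 d
   = 1257/365 = 3.44 yr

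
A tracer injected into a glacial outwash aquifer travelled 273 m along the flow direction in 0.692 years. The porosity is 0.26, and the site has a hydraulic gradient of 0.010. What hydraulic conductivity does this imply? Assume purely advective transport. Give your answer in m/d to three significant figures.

28.1 m/d

t = 0.692 years = 252.6 d
v = L / t = 273 / 252.6 = 1.081 m/d
K = v · n / i = 1.081 × 0.26 / 0.010 = 28.1 m/d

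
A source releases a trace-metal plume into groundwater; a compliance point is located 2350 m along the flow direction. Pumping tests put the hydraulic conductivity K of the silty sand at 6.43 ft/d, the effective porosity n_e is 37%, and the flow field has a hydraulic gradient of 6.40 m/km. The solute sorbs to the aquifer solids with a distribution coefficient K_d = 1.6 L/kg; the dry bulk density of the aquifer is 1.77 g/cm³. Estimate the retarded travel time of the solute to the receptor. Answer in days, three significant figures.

600000 days

K = 6.43 ft/d × 0.3048 = 1.960 m/d
q = Ki = 1.960 × 0.0064 = 0.01254 m/d
v = Ki/n = 1.960·0.0064/0.37 = 0.03390 m/d
Retardation R = 1 + ρ_b·K_d/n = 1 + 1.77×1.6/0.37 = 8.654
Contaminant velocity v_c = v/R = 0.03390/8.654 = 0.003917 m/d
t = L/v_c = 2350/0.003917 = 599900 d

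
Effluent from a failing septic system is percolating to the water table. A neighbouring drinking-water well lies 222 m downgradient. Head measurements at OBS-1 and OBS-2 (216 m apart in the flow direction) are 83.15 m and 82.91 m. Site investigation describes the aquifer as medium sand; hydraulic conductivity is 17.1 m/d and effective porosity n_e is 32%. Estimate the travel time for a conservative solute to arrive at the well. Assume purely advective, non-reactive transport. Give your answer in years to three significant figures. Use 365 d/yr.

10.2 years

Hydraulic gradient i = (83.15 − 82.91) / 216 = 0.24 / 216 = 0.001111
Specific discharge q = 17.1 × 0.001111 = 0.01900 m/d
Seepage velocity v = q / n = 0.01900 / 0.32 = 0.05938 m/d
t = L / v = 222 / 0.05938 = 3739 d
   = 3739 / 365 = 10.2 yr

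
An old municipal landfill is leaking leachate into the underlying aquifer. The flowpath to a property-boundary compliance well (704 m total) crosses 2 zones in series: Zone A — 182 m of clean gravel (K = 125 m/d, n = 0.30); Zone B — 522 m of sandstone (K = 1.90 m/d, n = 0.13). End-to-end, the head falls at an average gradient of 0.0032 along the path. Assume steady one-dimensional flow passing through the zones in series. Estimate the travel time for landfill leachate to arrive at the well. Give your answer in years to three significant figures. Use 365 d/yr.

41.1 years

Continuity: the same q passes through each zone, so ΔH = q·Σ(L_j/K_j) — the zones act as resistances in series.
Σ(L/K) = 182/125 + 522/1.90 = 1.456 + 274.7 = 276.2 d
K_eq = L_total / Σ(L/K) = 704 / 276.2 = 2.549 m/d
q = K_eq · i = 2.549 × 0.0032 = 0.008157 m/d (same in every zone)
Zone A: v = q/n = 0.008157/0.30 = 0.02719 m/d → t_A = 182/0.02719 = 6694 d
Zone B: v = q/n = 0.008157/0.13 = 0.06274 m/d → t_B = 522/0.06274 = 8320 d
Total t = 6694 + 8320 = 15010 d
   = 15010 / 365 = 41.1 yr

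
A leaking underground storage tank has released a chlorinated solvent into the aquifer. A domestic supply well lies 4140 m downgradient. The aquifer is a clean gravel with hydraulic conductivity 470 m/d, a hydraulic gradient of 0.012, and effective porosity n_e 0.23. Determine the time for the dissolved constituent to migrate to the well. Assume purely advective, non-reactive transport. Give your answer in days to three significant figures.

Darcy flux q = K·i = 470 × 0.012 = 5.640 m/d
Average linear velocity = 5.640 / 0.23 = 24.52 m/d
t = L / v = 4140 / 24.52 = 168.8 d

169 days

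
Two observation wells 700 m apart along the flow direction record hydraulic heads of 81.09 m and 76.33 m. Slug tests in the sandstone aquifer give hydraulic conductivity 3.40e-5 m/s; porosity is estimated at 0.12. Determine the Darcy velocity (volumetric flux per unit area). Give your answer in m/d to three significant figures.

Hydraulic gradient i = (81.09 − 76.33) / 700 = 4.76 / 700 = 0.006800
K = 3.40e-5 m/s × 86400 s/d = 2.938 m/d
Specific discharge q = 2.938 × 0.006800 = 0.01998 m/d

0.0200 m/d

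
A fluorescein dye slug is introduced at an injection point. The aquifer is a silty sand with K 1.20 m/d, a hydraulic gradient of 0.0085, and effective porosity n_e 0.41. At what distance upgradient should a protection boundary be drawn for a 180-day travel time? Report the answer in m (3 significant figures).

Specific discharge q = 1.20 × 0.0085 = 0.01020 m/d
Average linear velocity = 0.01020 / 0.41 = 0.02488 m/d
L = v × T = 0.02488 × 180 = 4.478 m

4.48 m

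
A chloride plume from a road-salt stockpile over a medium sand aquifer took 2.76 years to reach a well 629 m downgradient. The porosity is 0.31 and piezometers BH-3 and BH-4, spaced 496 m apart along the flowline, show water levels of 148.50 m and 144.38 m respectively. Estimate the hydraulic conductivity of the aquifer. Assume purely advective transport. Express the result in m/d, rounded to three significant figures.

23.3 m/d

Hydraulic gradient i = (148.50 − 144.38) / 496 = 4.12 / 496 = 0.008306
t = 2.76 years = 1007 d
v = L / t = 629 / 1007 = 0.6244 m/d
K = v · n / i = 0.6244 × 0.31 / 0.008306 = 23.3 m/d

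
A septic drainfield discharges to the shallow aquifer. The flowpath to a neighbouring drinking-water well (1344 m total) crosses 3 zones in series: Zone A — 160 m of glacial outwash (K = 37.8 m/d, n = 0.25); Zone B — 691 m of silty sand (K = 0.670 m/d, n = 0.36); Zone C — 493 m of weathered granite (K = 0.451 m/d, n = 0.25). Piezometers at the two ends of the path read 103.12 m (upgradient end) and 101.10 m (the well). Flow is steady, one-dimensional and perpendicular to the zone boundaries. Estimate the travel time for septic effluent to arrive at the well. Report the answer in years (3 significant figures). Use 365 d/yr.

1190 years

Total head drop ΔH = 103.12 − 101.10 = 2.02 m
Continuity: the same q passes through each zone, so ΔH = q·Σ(L_j/K_j) — the zones act as resistances in series.
Σ(L/K) = 160/37.8 + 691/0.670 + 493/0.451 = 4.233 + 1031 + 1093 = 2129 d
q = ΔH / Σ(L/K) = 2.02 / 2129 = 9.489e-4 m/d (same in every zone)
Zone A: v = q/n = 9.489e-4/0.25 = 0.003796 m/d → t_A = 160/0.003796 = 42150 d
Zone B: v = q/n = 9.489e-4/0.36 = 0.002636 m/d → t_B = 691/0.002636 = 262100 d
Zone C: v = q/n = 9.489e-4/0.25 = 0.003796 m/d → t_C = 493/0.003796 = 129900 d
Total t = 42150 + 262100 + 129900 = 434200 d
   = 434200 / 365 = 1190 yr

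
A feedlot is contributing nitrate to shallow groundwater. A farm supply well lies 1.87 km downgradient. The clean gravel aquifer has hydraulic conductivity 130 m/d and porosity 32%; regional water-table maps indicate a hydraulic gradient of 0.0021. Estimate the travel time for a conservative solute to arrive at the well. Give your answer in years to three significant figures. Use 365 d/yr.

Specific discharge q = 130 × 0.0021 = 0.2730 m/d
v = Ki/n = 130·0.0021/0.32 = 0.8531 m/d
L = 1.87 km = 1870 m
t = L / v = 1870 / 0.8531 = 2192 d
   = 2192 / 365 = 6.01 yr

6.01 years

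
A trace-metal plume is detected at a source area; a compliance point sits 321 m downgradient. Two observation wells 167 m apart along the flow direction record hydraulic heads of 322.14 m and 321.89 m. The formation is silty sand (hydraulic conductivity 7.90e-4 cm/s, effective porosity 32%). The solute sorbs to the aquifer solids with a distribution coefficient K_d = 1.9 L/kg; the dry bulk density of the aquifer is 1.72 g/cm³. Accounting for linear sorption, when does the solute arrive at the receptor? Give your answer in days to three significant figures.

Hydraulic gradient i = (322.14 − 321.89) / 167 = 0.25 / 167 = 0.001497
K = 7.90e-4 cm/s × 864 = 0.6826 m/d
q = Ki = 0.6826 × 0.001497 = 0.001022 m/d
Average linear velocity = 0.001022 / 0.32 = 0.003193 m/d
Retardation R = 1 + ρ_b·K_d/n = 1 + 1.72×1.9/0.32 = 11.21
Contaminant velocity v_c = v/R = 0.003193/11.21 = 2.848e-4 m/d
t = L/v_c = 321/2.848e-4 = 1.127e6 d

1.13e6 days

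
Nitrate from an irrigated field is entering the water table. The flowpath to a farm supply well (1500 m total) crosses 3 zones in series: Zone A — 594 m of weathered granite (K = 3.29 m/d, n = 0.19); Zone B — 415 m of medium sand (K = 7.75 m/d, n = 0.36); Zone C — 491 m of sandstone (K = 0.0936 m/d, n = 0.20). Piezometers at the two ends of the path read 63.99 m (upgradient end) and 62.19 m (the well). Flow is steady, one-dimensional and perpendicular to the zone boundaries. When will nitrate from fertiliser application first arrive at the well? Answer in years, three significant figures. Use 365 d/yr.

Total head drop ΔH = 63.99 − 62.19 = 1.80 m
Steady 1-D flow in series ⇒ the Darcy flux q is identical in every zone and the zone head losses add (resistances L/K in series).
Σ(L/K) = 594/3.29 + 415/7.75 + 491/0.0936 = 180.5 + 53.55 + 5246 = 5480 d
q = ΔH / Σ(L/K) = 1.80 / 5480 = 3.285e-4 m/d (same in every zone)
Zone A: v = q/n = 3.285e-4/0.19 = 0.001729 m/d → t_A = 594/0.001729 = 343600 d
Zone B: v = q/n = 3.285e-4/0.36 = 9.124e-4 m/d → t_B = 415/9.124e-4 = 454800 d
Zone C: v = q/n = 3.285e-4/0.20 = 0.001642 m/d → t_C = 491/0.001642 = 299000 d
Total t = 343600 + 454800 + 299000 = 1.097e6 d
   = 1.097e6 / 365 = 3010 yr

3010 years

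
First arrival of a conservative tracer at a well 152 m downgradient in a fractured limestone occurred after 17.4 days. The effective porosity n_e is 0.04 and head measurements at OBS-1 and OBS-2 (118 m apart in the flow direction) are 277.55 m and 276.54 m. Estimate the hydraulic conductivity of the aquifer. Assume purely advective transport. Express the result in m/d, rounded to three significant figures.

Hydraulic gradient i = (277.55 − 276.54) / 118 = 1.01 / 118 = 0.008559
v = L / t = 152 / 17.4 = 8.736 m/d
K = v · n / i = 8.736 × 0.04 / 0.008559 = 40.8 m/d

40.8 m/d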